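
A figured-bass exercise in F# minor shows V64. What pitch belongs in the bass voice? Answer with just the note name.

G#

V in F# minor has root C#; the chord is C#-E#-G#.
The figure 64 means second inversion — the fifth is in the bass.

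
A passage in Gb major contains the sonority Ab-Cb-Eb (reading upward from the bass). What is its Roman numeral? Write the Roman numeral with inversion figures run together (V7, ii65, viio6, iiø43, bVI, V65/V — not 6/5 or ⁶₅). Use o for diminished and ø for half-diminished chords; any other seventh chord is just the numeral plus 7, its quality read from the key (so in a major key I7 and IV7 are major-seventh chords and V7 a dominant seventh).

ii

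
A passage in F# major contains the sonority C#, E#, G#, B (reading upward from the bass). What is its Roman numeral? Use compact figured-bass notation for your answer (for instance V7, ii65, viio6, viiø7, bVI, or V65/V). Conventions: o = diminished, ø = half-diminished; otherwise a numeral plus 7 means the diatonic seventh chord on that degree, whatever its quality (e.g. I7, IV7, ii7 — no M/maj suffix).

V7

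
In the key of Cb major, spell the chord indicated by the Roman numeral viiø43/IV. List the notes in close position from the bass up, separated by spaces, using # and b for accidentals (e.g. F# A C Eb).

Bbb Db Eb Gb

viiø43/IV is a secondary leading-tone chord. The target IV is Fb in Cb major; the applied chord is rooted a semitone below, on Eb.
Building a half-diminished seventh chord on Eb gives Eb-Gb-Bbb-Db.
The figured bass 43 indicates second inversion, placing the fifth (Bbb) in the bass: Bbb-Db-Eb-Gb.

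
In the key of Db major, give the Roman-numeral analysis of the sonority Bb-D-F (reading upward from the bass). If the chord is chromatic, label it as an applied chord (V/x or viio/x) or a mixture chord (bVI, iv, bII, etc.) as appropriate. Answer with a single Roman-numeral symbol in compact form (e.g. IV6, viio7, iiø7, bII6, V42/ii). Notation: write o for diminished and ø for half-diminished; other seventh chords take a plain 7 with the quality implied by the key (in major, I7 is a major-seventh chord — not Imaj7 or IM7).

Stacked in thirds the chord is Bb-D-F: a major triad on Bb.
Bb is not a diatonic chord root with this quality in Db major, but it lies a perfect fifth above Eb (ii), so the chord functions as an applied dominant of ii.

V/ii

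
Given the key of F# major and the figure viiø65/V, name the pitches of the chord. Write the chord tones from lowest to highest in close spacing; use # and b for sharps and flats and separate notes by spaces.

D# F# A# B#

The slash marks an applied leading-tone chord: viio of V. In F# major, V is C#, so the leading tone to it is B#, a half step below.
Building a half-diminished seventh chord on B# gives B#-D#-F#-A#.
With the 65 figure the chord is in first inversion; from the bass D# upward in close position it reads D#-F#-A#-B#.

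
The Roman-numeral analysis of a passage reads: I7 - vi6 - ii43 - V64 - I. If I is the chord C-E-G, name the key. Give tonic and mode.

C major

The chord C is a major triad rooted on C; its label is I.
If C is scale degree 1 and the mode makes that degree carry a major triad, the tonic is C and the mode is major.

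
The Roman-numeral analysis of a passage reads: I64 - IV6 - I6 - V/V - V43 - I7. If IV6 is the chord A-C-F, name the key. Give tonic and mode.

The anchor chord is a major triad on F, labeled IV6.
Counting down 3 scale steps from F places the tonic on C; a major triad on degree 4 is diatonic only in major.

C major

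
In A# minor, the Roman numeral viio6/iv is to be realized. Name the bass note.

E#

The applied chord viio6/iv is rooted on C##: C##-E#-G#.
The figure 6 means first inversion — the third is in the bass.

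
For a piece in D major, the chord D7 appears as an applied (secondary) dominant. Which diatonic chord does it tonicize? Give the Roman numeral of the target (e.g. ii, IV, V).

IV

The chord is a dominant seventh chord on D.
A dominant resolves down a perfect fifth: D → G. In D major, G is scale degree 4, i.e. IV.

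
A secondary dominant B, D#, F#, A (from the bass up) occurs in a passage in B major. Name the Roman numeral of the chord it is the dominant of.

The chord is a dominant seventh chord on B.
A dominant resolves down a perfect fifth: B → E. In B major, E is scale degree 4, i.e. IV.

IV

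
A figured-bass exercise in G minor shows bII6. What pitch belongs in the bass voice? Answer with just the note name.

bII in G minor has root Ab; the chord is Ab-C-Eb.
The figure 6 means first inversion — the third is in the bass.

C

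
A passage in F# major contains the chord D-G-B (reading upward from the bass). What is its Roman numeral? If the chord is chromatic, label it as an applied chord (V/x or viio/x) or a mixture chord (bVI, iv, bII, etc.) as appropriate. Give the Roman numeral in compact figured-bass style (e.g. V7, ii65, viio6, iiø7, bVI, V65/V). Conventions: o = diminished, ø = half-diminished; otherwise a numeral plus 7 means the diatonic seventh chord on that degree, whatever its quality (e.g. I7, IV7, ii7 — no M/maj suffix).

The pitches G-B-D form a major triad rooted on G.
G is the lowered second degree of F# major (diatonic 2 would be G#). This is the Neapolitan chord — a major triad on the lowered second degree.
With D in the bass the chord is in second inversion, so the figured bass is 64.

bII64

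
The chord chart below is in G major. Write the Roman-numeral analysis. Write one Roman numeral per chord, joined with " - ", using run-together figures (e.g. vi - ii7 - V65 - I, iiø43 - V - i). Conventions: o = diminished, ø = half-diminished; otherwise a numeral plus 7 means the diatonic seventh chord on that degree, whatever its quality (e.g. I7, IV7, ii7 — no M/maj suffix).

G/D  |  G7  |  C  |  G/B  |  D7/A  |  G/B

G/D: root G is the tonic; major triad there is I64.
G7: chromatic; G is V of IV, so V7/IV.
C: major triad on C = scale degree 4 → IV.
G/B: root G is the tonic; major triad there is I6.
D7/A has root D, degree 5 in G major, so V43.
G/B: major triad on G = scale degree 1 → I6.

I64 - V7/IV - IV - I6 - V43 - I6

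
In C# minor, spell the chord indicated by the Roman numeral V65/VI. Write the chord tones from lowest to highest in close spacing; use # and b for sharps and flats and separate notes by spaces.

G# B D E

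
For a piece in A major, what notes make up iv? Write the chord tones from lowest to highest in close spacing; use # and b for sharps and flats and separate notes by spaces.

iv is the minor subdominant, borrowed from the parallel minor. In A major that root is D.
So the chord is D-F-A, a minor triad.

D F A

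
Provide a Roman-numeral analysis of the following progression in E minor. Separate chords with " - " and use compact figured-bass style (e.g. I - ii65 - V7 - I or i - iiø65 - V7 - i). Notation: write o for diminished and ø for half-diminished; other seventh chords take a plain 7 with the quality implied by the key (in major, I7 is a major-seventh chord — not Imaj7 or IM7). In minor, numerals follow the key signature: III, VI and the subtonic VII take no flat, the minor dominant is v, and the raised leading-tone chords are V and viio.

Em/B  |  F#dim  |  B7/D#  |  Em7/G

i64 - iio - V65 - i65

Em/B: minor triad on E = scale degree 1 → i64.
F#dim: diminished triad on F# = scale degree 2 → iio.
B7/D#: dominant seventh chord on B = scale degree 5 → V65.
Em7/G has root E, degree 1 in E minor, so i65.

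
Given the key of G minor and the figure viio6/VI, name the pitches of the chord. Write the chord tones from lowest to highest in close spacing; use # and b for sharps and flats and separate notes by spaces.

F Ab D

The slash marks an applied leading-tone chord: viio of VI. In G minor, VI is Eb, so the leading tone to it is D, a half step below.
Building a diminished triad on D gives D-F-Ab.
The figured bass 6 indicates first inversion, placing the third (F) in the bass: F-Ab-D.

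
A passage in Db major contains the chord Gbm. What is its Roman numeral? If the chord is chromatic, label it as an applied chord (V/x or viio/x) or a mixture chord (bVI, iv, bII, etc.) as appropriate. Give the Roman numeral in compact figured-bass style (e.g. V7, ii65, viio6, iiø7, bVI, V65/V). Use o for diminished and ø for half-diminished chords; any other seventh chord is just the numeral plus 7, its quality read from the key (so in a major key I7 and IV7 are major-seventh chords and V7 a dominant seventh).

iv

Stacked in thirds the chord is Gb-Bbb-Db: a minor triad on Gb.
Gb is the fourth degree of Db major. This is the minor subdominant, borrowed from the parallel minor.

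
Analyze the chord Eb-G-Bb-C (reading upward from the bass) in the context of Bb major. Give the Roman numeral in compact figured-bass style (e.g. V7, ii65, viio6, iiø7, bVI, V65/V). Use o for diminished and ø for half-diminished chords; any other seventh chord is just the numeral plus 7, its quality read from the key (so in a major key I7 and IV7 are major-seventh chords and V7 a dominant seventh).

ii65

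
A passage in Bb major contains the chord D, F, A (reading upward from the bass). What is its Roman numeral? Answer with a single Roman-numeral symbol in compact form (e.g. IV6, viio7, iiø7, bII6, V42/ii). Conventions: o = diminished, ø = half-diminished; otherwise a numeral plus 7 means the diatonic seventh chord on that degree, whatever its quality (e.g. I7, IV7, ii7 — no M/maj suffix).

iii

Stacked in thirds the chord is D-F-A: a minor triad on D.
In Bb major, D is the mediant; the diatonic minor triad there is iii.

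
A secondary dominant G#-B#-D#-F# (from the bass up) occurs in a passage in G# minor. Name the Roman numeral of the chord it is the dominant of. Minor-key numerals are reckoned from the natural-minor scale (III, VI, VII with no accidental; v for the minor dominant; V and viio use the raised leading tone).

iv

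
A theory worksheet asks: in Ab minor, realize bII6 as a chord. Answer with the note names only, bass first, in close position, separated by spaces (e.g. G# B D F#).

Scale degree 2 in Ab minor is Bb; lowering it a half step gives Bbb. bII6 is the Neapolitan sixth — a major triad on the lowered second degree, here in its customary first inversion.
So the chord is Bbb-Db-Fb, a major triad.
The figured bass 6 indicates first inversion, placing the third (Db) in the bass: Db-Fb-Bbb.

Db Fb Bbb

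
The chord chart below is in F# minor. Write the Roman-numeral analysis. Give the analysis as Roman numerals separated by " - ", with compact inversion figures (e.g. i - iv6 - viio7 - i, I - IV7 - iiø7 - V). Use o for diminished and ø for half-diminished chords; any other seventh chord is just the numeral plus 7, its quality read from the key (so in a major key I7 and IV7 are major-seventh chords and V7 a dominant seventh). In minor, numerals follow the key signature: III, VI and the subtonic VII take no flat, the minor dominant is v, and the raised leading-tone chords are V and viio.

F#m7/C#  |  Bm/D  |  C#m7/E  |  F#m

F#m7/C#: root F# is the tonic; minor seventh chord there is i43.
Bm/D has root B, degree 4 in F# minor, so iv6.
C#m7/E: root C# is the dominant; minor seventh chord there is v65.
F#m: minor triad on F# = scale degree 1 → i.

i43 - iv6 - v65 - i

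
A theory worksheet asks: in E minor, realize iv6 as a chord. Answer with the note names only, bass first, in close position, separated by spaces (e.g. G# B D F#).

The numeral's case and figure indicate a minor triad. In E minor its root, scale degree 4, is A.
That chord is spelled A-C-E.
The figured bass 6 indicates first inversion, placing the third (C) in the bass: C-E-A.

C E A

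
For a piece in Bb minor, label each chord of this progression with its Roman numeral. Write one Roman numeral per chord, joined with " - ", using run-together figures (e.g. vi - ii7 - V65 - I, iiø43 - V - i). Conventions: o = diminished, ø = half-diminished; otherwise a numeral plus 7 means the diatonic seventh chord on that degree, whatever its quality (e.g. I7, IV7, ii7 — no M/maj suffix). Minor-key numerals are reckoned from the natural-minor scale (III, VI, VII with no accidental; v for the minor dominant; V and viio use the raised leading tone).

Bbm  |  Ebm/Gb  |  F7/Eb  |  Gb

Bbm: root Bb is the tonic; minor triad there is i.
Ebm/Gb has root Eb, degree 4 in Bb minor, so iv6.
F7/Eb has root F, degree 5 in Bb minor, so V42.
Gb: root Gb is the submediant; major triad there is VI.

i - iv6 - V42 - VI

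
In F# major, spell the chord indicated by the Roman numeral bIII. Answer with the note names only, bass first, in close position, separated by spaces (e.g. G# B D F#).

bIII is a major triad on the lowered third degree, borrowed from the parallel minor. In F# major that root is A.
So the chord is A-C#-E, a major triad.

A C# E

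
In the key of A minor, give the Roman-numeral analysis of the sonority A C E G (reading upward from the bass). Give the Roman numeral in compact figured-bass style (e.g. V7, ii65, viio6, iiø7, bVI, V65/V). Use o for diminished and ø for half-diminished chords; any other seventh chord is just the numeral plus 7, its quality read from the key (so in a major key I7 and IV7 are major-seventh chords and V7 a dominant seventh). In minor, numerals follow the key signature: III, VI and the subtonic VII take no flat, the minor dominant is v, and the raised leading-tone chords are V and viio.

Stacked in thirds the chord is A-C-E-G: a minor seventh chord on A.
A is scale degree 1 in A minor, and a minor seventh chord on that degree is written i7.

i7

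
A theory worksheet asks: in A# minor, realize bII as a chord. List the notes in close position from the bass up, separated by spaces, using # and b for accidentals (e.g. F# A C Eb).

Scale degree 2 in A# minor is B#; lowering it a half step gives B. bII is the Neapolitan chord — a major triad on the lowered second degree.
So the chord is B-D#-F#, a major triad.

B D# F#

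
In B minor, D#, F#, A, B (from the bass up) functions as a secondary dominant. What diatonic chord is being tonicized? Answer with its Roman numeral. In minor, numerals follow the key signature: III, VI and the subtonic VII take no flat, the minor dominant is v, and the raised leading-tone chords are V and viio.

The chord is a dominant seventh chord on B.
A dominant resolves down a perfect fifth: B → E. In B minor, E is scale degree 4, i.e. iv.

iv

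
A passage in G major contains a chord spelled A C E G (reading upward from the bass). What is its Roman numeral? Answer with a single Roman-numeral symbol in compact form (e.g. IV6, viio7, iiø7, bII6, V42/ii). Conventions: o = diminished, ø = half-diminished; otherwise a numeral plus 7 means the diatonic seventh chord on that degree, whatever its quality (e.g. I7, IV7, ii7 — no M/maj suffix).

ii7

The pitches A-C-E-G form a minor seventh chord rooted on A.
In G major, A is the supertonic; the diatonic minor seventh chord there is ii7.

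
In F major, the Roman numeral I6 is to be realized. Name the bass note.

I in F major has root F; the chord is F-A-C.
The figure 6 means first inversion — the third is in the bass.

A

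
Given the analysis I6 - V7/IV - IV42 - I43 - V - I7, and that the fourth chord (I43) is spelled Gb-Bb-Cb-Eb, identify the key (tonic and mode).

I43 is given as Gb-Bb-Cb-Eb — a major seventh chord with root Cb.
If Cb is scale degree 1 and the mode makes that degree carry a major seventh chord, the tonic is Cb and the mode is major.

Cb major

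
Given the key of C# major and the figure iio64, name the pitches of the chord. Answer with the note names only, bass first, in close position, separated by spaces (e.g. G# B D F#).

A D# F#

iio64 is the diminished supertonic triad, borrowed from the parallel minor. In C# major that root is D#.
So the chord is D#-F#-A.
With the 64 figure the chord is in second inversion; from the bass A upward in close position it reads A-D#-F#.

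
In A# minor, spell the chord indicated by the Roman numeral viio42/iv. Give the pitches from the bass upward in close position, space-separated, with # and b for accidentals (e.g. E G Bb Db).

B C## E# G#

viio42/iv is a secondary leading-tone chord. The target iv is D# in A# minor; the applied chord is rooted a semitone below, on C##.
Building a fully diminished seventh chord on C## gives C##-E#-G#-B.
With the 42 figure the chord is in third inversion; from the bass B upward in close position it reads B-C##-E#-G#.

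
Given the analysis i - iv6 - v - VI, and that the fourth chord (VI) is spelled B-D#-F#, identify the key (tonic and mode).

The anchor chord is a major triad on B, labeled VI.
Counting down 5 scale steps from B places the tonic on D#; a major triad on degree 6 is diatonic only in minor.

D# minor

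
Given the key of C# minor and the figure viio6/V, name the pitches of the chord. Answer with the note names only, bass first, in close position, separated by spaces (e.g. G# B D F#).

viio6/V is a secondary leading-tone chord. The target V is G# in C# minor; the applied chord is rooted a semitone below, on F##.
Building a diminished triad on F## gives F##-A#-C#.
With the 6 figure the chord is in first inversion; from the bass A# upward in close position it reads A#-C#-F##.

A# C# F##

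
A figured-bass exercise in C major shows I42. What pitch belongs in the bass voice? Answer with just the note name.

B

I in C major has root C; the chord is C-E-G-B.
The figure 42 means third inversion — the seventh is in the bass.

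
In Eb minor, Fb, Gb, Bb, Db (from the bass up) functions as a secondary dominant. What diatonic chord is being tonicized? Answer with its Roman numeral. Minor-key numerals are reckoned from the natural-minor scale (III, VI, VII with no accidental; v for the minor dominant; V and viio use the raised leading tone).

VI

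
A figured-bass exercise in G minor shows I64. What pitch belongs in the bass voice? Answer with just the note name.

D

I in G minor has root G; the chord is G-B-D.
The figure 64 means second inversion — the fifth is in the bass.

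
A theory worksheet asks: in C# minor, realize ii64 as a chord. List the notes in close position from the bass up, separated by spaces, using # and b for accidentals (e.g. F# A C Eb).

Scale degree 2 in C# minor is D#; here the chord built on it is altered to a minor triad. ii64 is the minor supertonic, borrowed from the parallel major (the Dorian ii).
So the chord is D#-F#-A#.
The figured bass 64 indicates second inversion, placing the fifth (A#) in the bass: A#-D#-F#.

A# D# F#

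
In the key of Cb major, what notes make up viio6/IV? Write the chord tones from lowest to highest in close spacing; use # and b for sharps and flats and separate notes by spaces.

Gb Bbb Eb

The slash marks an applied leading-tone chord: viio of IV. In Cb major, IV is Fb, so the leading tone to it is Eb, a half step below.
Building a diminished triad on Eb gives Eb-Gb-Bbb.
The figured bass 6 indicates first inversion, placing the third (Gb) in the bass: Gb-Bbb-Eb.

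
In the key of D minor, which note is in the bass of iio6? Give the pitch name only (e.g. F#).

iio in D minor has root E; the chord is E-G-Bb.
The figure 6 means first inversion — the third is in the bass.

G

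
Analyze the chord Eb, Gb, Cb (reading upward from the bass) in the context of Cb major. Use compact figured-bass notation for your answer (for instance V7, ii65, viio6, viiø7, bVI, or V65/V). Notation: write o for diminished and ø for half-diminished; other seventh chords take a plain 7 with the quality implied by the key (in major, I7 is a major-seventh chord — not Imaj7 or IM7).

I6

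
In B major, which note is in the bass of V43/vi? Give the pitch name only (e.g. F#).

The applied chord V43/vi is rooted on D#: D#-F##-A#-C#.
The figure 43 means second inversion — the fifth is in the bass.

A#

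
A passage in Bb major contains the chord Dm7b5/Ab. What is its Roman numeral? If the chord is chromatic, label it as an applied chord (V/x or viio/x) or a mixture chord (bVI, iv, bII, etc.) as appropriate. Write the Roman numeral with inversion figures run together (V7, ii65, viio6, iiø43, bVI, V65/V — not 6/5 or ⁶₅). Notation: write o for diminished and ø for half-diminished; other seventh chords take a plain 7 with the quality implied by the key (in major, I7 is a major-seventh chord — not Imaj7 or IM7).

Stacked in thirds the chord is D-F-Ab-C: a half-diminished seventh chord on D.
D sits a half step below Eb (IV in Bb major); a diminished chord there is the applied leading-tone chord of IV.
With Ab in the bass the chord is in second inversion, so the figured bass is 43.

viiø43/IV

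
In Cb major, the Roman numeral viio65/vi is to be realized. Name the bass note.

Bb

The applied chord viio65/vi is rooted on G: G-Bb-Db-Fb.
The figure 65 means first inversion — the third is in the bass.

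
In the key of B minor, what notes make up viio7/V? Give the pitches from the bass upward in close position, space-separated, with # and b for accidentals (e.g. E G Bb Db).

viio7/V is a secondary leading-tone chord. The target V is F# in B minor; the applied chord is rooted a semitone below, on E#.
Building a fully diminished seventh chord on E# gives E#-G#-B-D.

E# G# B D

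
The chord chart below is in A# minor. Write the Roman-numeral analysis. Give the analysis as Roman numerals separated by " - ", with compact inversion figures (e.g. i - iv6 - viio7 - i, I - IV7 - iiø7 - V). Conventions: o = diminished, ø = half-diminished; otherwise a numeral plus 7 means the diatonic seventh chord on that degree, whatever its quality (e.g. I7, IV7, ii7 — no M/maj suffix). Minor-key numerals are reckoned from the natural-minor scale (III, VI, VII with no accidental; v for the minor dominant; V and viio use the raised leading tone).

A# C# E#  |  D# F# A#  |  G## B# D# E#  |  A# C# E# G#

A#-C#-E#: minor triad on A# = scale degree 1 → i.
D#-F#-A#: minor triad on D# = scale degree 4 → iv.
G##-B#-D#-E#: root E# is the dominant; dominant seventh chord there is V65.
A#-C#-E#-G# has root A#, degree 1 in A# minor, so i7.

i - iv - V65 - i7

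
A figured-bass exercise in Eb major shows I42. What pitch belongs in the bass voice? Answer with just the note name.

D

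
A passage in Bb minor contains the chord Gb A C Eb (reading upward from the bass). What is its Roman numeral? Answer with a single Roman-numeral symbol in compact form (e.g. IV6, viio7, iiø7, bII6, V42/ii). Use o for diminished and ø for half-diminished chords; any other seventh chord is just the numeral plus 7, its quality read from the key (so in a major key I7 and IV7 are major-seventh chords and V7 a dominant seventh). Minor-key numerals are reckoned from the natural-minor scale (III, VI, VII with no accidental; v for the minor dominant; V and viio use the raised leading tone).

viio42

The pitches A-C-Eb-Gb form a fully diminished seventh chord rooted on A.
In Bb minor, A is the leading tone; the diatonic fully diminished seventh chord there is viio7.
With Gb in the bass the chord is in third inversion, so the figured bass is 42.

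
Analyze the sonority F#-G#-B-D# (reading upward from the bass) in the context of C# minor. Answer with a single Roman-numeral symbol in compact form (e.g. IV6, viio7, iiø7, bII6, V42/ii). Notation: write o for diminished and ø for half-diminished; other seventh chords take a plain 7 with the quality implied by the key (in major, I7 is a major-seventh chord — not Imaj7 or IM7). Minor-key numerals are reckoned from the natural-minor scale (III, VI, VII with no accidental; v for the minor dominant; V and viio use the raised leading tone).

The pitches G#-B-D#-F# form a minor seventh chord rooted on G#.
G# is scale degree 5 in C# minor, and a minor seventh chord on that degree is written v7.
With F# in the bass the chord is in third inversion, so the figured bass is 42.

v42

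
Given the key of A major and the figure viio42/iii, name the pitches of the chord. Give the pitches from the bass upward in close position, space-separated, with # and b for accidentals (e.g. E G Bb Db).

A B# D# F#

The slash marks an applied leading-tone chord: viio of iii. In A major, iii is C#, so the leading tone to it is B#, a half step below.
Building a fully diminished seventh chord on B# gives B#-D#-F#-A.
The figured bass 42 indicates third inversion, placing the seventh (A) in the bass: A-B#-D#-F#.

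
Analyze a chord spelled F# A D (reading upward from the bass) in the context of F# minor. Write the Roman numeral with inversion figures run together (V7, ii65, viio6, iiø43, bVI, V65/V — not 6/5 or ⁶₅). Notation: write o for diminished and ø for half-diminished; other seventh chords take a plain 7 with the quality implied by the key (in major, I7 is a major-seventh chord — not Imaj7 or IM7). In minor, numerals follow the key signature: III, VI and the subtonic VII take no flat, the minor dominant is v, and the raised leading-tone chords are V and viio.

Stacked in thirds the chord is D-F#-A: a major triad on D.
In F# minor, D is the submediant; the diatonic major triad there is VI.
With F# in the bass the chord is in first inversion, so the figured bass is 6.

VI6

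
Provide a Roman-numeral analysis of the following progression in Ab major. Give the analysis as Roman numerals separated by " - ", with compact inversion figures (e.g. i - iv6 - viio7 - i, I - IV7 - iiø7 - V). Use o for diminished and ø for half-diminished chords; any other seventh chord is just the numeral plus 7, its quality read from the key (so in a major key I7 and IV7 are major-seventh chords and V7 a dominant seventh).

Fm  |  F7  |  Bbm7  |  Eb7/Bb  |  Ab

Fm has root F, degree 6 in Ab major, so vi.
F7: chromatic; F is V of ii, so V7/ii.
Bbm7: root Bb is the supertonic; minor seventh chord there is ii7.
Eb7/Bb has root Eb, degree 5 in Ab major, so V43.
Ab: root Ab is the tonic; major triad there is I.

vi - V7/ii - ii7 - V43 - I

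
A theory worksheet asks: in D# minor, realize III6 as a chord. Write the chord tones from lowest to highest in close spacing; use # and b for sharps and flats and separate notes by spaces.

In D# minor, the third degree is F#, and the diatonic chord built there is a major triad.
Stacking thirds from F# gives F#-A#-C#.
The figured bass 6 indicates first inversion, placing the third (A#) in the bass: A#-C#-F#.

A# C# F#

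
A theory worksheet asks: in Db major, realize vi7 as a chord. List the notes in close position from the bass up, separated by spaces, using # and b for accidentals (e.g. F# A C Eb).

Bb Db F Ab

The numeral's case and figure indicate a minor seventh chord. In Db major its root, the submediant, is Bb.
That chord is spelled Bb-Db-F-Ab.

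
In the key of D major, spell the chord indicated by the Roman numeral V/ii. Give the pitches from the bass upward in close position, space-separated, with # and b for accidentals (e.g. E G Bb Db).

B D# F#

The slash means an applied dominant: we want the dominant of ii. In D major, ii is E minor, and its dominant is built on B.
Building a major triad on B gives B-D#-F#.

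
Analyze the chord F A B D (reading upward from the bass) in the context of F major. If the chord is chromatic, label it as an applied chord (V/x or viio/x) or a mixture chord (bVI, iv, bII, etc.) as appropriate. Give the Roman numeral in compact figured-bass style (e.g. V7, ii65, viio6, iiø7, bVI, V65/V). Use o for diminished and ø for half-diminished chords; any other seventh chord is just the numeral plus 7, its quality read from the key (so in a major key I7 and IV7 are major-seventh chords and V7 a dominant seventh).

viiø43/V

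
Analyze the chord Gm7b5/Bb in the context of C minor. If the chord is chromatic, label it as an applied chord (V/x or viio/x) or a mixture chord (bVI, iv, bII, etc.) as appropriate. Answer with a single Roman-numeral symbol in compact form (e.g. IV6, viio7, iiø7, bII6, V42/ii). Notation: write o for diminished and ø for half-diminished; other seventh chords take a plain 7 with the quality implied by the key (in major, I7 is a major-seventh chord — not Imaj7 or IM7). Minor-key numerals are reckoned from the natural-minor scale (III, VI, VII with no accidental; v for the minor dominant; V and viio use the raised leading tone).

viiø65/VI

The pitches G-Bb-Db-F form a half-diminished seventh chord rooted on G.
G sits a half step below Ab (VI in C minor); a diminished chord there is the applied leading-tone chord of VI.
With Bb in the bass the chord is in first inversion, so the figured bass is 65.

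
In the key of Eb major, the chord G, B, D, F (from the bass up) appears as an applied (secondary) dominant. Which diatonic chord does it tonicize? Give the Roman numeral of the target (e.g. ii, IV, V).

The chord is a dominant seventh chord on G.
A dominant resolves down a perfect fifth: G → C. In Eb major, C is scale degree 6, i.e. vi.

vi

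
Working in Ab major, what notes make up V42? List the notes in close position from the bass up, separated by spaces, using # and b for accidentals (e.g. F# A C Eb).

The numeral's case and figure indicate a dominant seventh chord. In Ab major its root, scale degree 5, is Eb.
Stacking thirds from Eb gives Eb-G-Bb-Db.
The figured bass 42 indicates third inversion, placing the seventh (Db) in the bass: Db-Eb-G-Bb.

Db Eb G Bb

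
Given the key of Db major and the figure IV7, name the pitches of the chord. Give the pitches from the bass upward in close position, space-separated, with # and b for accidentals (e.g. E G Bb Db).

Gb Bb Db F

In Db major, the subdominant is Gb, and the diatonic chord built there is a major seventh chord.
Stacking thirds from Gb gives Gb-Bb-Db-F.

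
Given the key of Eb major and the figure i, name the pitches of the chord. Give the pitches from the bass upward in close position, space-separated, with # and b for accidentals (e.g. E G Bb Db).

Eb Gb Bb

Scale degree 1 in Eb major is Eb; here the chord built on it is altered to a minor triad. i is the minor tonic, borrowed from the parallel minor.
So the chord is Eb-Gb-Bb.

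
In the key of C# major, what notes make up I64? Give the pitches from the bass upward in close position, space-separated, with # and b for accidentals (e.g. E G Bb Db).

The numeral's case and figure indicate a major triad. In C# major its root, scale degree 1, is C#.
That chord is spelled C#-E#-G#.
With the 64 figure the chord is in second inversion; from the bass G# upward in close position it reads G#-C#-E#.

G# C# E#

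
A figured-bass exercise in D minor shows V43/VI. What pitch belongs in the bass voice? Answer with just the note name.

The applied chord V43/VI is rooted on F: F-A-C-Eb.
The figure 43 means second inversion — the fifth is in the bass.

C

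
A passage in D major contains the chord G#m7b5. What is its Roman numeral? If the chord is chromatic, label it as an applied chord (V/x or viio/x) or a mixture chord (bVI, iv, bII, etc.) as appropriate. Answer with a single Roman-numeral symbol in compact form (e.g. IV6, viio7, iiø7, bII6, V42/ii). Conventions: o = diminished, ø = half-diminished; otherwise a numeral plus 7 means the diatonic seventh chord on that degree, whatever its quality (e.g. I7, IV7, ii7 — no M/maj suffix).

viiø7/V

Stacked in thirds the chord is G#-B-D-F#: a half-diminished seventh chord on G#.
G# sits a half step below A (V in D major); a diminished chord there is the applied leading-tone chord of V.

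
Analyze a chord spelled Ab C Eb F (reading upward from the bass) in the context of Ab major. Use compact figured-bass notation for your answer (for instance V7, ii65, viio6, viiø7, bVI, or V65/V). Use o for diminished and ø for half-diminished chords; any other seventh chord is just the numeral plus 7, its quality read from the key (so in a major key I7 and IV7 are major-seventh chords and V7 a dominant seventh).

The pitches F-Ab-C-Eb form a minor seventh chord rooted on F.
F is scale degree 6 in Ab major, and a minor seventh chord on that degree is written vi7.
With Ab in the bass the chord is in first inversion, so the figured bass is 65.

vi65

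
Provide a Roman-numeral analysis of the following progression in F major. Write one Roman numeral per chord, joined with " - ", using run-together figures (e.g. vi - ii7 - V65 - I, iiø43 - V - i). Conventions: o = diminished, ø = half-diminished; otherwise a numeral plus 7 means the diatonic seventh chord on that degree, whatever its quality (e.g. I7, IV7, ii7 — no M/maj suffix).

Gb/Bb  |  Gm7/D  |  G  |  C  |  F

bII6 - ii43 - V/V - V - I

Gb/Bb: Gb with this quality isn't in the key; a major triad on b2 is the Neapolitan sixth, bII6 (third, Bb, in the bass — hence the 6).
Gm7/D has root G, degree 2 in F major, so ii43.
G: a major triad on G, the applied dominant of V → V/V.
C has root C, degree 5 in F major, so V.
F: major triad on F = scale degree 1 → I.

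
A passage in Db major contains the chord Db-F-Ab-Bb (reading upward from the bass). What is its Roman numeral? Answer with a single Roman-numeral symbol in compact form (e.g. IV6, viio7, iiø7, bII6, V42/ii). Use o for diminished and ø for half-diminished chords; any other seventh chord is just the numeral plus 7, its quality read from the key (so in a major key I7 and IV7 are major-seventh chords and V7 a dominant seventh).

The pitches Bb-Db-F-Ab form a minor seventh chord rooted on Bb.
Bb is scale degree 6 in Db major, and a minor seventh chord on that degree is written vi7.
With Db in the bass the chord is in first inversion, so the figured bass is 65.

vi65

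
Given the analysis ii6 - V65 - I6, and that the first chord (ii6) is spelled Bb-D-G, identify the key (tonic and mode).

F major

ii6 is given as Bb-D-G — a minor triad with root G.
Counting down one scale step from G places the tonic on F; a minor triad on degree 2 is diatonic only in major.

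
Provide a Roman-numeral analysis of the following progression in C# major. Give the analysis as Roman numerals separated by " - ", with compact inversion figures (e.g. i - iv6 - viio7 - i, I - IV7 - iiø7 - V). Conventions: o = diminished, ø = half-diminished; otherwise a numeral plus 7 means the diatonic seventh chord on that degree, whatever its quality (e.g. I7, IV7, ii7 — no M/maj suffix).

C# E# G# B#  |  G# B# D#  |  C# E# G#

I7 - V - I

C#-E#-G#-B#: root C# is the tonic; major seventh chord there is I7.
G#-B#-D# has root G#, degree 5 in C# major, so V.
C#-E#-G#: root C# is the tonic; major triad there is I.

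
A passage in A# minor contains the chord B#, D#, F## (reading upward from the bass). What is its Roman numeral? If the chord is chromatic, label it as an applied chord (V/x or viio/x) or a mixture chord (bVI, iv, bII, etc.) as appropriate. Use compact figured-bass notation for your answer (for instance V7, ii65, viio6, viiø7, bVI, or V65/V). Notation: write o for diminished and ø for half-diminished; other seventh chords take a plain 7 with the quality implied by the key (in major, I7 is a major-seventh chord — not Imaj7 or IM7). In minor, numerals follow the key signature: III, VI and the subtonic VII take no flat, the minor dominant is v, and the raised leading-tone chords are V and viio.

Stacked in thirds the chord is B#-D#-F##: a minor triad on B#.
B# is the second degree of A# minor. This is the minor supertonic, borrowed from the parallel major (the Dorian ii).

ii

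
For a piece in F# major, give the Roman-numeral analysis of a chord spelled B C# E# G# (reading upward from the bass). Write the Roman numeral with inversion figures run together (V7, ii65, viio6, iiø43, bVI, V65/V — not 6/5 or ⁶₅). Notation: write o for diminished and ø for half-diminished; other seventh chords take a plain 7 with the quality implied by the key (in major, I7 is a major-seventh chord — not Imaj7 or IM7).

V42

Stacked in thirds the chord is C#-E#-G#-B: a dominant seventh chord on C#.
In F# major, C# is the dominant; the diatonic dominant seventh chord there is V7.
With B in the bass the chord is in third inversion, so the figured bass is 42.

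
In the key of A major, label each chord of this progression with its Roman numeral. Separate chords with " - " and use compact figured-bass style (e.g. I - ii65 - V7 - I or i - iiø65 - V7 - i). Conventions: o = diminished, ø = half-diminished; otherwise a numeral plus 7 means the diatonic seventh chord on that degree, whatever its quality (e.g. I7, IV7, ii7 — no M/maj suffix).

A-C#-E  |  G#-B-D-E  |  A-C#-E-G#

A-C#-E: root A is the tonic; major triad there is I.
G#-B-D-E has root E, degree 5 in A major, so V65.
A-C#-E-G#: major seventh chord on A = scale degree 1 → I7.

I - V65 - I7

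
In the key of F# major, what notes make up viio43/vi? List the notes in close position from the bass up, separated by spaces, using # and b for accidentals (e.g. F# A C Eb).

viio43/vi is a secondary leading-tone chord. The target vi is D# in F# major; the applied chord is rooted a semitone below, on C##.
Building a fully diminished seventh chord on C## gives C##-E#-G#-B.
With the 43 figure the chord is in second inversion; from the bass G# upward in close position it reads G#-B-C##-E#.

G# B C## E#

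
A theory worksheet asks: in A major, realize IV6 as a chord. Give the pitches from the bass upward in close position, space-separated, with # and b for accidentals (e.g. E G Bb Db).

F# A D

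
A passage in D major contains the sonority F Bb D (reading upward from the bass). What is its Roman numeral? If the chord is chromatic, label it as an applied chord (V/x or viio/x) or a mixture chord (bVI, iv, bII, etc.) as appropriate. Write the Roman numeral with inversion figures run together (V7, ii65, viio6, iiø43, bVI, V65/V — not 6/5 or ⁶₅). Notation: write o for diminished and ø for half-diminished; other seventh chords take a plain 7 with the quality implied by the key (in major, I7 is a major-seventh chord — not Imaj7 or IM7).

bVI64

The pitches Bb-D-F form a major triad rooted on Bb.
Bb is the lowered sixth degree of D major (diatonic 6 would be B). This is a major triad on the lowered sixth degree, borrowed from the parallel minor.
With F in the bass the chord is in second inversion, so the figured bass is 64.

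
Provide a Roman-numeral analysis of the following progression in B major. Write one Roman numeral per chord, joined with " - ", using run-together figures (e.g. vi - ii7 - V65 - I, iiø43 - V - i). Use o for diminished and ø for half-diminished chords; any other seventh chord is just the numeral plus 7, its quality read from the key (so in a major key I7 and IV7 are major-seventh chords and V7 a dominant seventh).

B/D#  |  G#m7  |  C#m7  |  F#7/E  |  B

B/D# has root B, degree 1 in B major, so I6.
G#m7: minor seventh chord on G# = scale degree 6 → vi7.
C#m7: root C# is the supertonic; minor seventh chord there is ii7.
F#7/E: dominant seventh chord on F# = scale degree 5 → V42.
B: root B is the tonic; major triad there is I.

I6 - vi7 - ii7 - V42 - I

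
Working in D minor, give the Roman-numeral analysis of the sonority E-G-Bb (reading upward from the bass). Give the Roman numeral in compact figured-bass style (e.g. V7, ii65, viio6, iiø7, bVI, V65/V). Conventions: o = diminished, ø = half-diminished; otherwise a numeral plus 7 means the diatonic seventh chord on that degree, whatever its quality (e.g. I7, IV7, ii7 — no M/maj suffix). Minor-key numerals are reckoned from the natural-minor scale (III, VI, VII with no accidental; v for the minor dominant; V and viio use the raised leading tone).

iio

The pitches E-G-Bb form a diminished triad rooted on E.
E is scale degree 2 in D minor, and a diminished triad on that degree is written iio.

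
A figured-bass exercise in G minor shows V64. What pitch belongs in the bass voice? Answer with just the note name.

A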